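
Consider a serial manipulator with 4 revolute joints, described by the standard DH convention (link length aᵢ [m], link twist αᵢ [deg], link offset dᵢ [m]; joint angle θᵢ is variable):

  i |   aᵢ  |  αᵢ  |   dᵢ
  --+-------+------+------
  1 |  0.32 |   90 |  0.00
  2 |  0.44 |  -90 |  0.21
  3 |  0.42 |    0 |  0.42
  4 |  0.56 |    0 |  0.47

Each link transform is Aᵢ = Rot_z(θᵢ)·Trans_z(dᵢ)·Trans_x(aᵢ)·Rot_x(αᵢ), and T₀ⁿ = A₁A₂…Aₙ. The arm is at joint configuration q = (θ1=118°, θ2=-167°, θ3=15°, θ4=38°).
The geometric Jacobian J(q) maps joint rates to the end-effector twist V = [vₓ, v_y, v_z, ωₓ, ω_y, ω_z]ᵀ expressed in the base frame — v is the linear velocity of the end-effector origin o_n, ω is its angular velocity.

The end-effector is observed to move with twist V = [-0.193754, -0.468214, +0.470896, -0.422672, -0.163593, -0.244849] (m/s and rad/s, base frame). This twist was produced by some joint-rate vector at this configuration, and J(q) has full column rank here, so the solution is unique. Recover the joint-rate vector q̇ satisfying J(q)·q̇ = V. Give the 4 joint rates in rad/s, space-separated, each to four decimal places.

-0.0110 -0.4500 0.7470 -0.5070

o_n = [-0.0087, -0.7206, -1.1332]
J₁: ẑ×o_n = [0.7206, -0.0087, 0.0000], ω = ẑ
J2: z=[0.8829, 0.4695, 0.0000] o=[-0.1502, 0.2825, 0.0000] → [-0.5320, 1.0006, -0.9522, 0.8829, 0.4695, 0.0000]
J3: z=[-0.1056, 0.1986, -0.9744] o=[0.2365, 0.0026, -0.0990] → [-0.9101, 0.1296, 0.1251, -0.1056, 0.1986, -0.9744]
J4: z=[-0.1056, 0.1986, -0.9744] o=[0.2817, -0.3140, -0.5995] → [-0.5022, 0.2265, 0.1006, -0.1056, 0.1986, -0.9744]
q̇ = J⁺·V = [-0.0110, -0.4500, 0.7470, -0.5070]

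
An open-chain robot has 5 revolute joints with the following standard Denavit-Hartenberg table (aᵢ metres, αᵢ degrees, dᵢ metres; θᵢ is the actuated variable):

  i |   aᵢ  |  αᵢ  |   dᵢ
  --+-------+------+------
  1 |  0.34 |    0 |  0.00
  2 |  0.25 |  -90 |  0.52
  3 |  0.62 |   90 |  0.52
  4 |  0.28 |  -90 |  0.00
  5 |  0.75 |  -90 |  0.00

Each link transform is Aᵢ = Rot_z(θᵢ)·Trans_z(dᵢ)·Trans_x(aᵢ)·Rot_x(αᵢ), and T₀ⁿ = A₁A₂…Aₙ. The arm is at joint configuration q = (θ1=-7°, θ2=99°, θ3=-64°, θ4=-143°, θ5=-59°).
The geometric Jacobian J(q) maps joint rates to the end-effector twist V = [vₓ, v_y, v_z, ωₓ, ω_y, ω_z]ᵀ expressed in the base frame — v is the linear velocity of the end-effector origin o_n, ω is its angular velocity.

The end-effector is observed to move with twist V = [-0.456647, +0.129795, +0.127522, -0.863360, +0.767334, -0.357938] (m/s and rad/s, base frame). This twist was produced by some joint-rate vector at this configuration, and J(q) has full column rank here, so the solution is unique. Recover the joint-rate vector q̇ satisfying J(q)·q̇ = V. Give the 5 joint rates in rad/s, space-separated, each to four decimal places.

o_n = [0.2286, -0.3347, 0.8808]
J₁: ẑ×o_n = [0.3347, 0.2286, -0.0000], ω = ẑ
J2: z=[0.0000, 0.0000, 1.0000] o=[0.3375, -0.0414, 0.0000] → [0.2933, -0.1089, 0.0000, 0.0000, 0.0000, 1.0000]
J3: z=[-0.9994, -0.0349, 0.0000] o=[0.3287, 0.2084, 0.5200] → [-0.0126, 0.3606, 0.5393, -0.9994, -0.0349, 0.0000]
J4: z=[0.0314, -0.8982, 0.4384] o=[-0.2004, 0.4619, 1.0773] → [0.5257, 0.1942, 0.3604, 0.0314, -0.8982, 0.4384]
J5: z=[0.7889, 0.2915, 0.5409] o=[-0.0286, 0.3698, 0.8763] → [0.3824, 0.1355, -0.6308, 0.7889, 0.2915, 0.5409]
q̇ = J⁺·V = [-0.0540, 0.0580, 0.8680, -0.8750, 0.0400]

-0.0540 0.0580 0.8680 -0.8750 0.0400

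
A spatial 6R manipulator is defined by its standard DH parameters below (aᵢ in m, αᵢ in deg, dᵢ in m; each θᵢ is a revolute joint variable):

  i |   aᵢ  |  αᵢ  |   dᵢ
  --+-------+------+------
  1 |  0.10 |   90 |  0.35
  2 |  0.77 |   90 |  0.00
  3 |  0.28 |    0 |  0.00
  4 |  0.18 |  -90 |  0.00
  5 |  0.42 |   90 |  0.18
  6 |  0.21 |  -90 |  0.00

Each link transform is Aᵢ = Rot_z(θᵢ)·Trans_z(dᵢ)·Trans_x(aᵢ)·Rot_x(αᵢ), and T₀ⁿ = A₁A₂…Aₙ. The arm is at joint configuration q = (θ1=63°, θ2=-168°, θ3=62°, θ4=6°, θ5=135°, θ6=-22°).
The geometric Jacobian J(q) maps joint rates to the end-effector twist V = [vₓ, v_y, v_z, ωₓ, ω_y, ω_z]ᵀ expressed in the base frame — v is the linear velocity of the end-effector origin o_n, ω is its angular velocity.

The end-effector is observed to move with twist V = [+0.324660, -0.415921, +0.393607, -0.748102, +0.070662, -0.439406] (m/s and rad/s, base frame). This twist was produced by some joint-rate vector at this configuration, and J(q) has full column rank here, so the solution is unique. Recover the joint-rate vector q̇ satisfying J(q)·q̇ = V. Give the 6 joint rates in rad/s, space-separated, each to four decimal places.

0.3810 -0.8590 0.4070 -0.8380 -0.3490 0.4440

o_n = [-0.1861, -0.4733, -0.2232]
J₁: ẑ×o_n = [0.4733, -0.1861, 0.0000], ω = ẑ
J2: z=[0.8910, -0.4540, 0.0000] o=[0.0454, 0.0891, 0.3500] → [0.2602, 0.5107, -0.6062, 0.8910, -0.4540, 0.0000]
J3: z=[-0.0944, -0.1853, 0.9781] o=[-0.2965, -0.5820, 0.1899] → [-0.0298, 0.0690, 0.0102, -0.0944, -0.1853, 0.9781]
J4: z=[-0.0944, -0.1853, 0.9781] o=[-0.1346, -0.8088, 0.1626] → [-0.2567, -0.0867, -0.0412, -0.0944, -0.1853, 0.9781]
J5: z=[0.7455, 0.6380, 0.1928] o=[-0.0159, -0.9433, 0.1486] → [-0.3278, 0.2444, 0.4590, 0.7455, 0.6380, 0.1928]
J6: z=[0.5333, -0.3975, -0.7467] o=[-0.0496, -0.5515, -0.0841] → [0.1137, 0.1761, -0.0125, 0.5333, -0.3975, -0.7467]
q̇ = J⁺·V = [0.3810, -0.8590, 0.4070, -0.8380, -0.3490, 0.4440]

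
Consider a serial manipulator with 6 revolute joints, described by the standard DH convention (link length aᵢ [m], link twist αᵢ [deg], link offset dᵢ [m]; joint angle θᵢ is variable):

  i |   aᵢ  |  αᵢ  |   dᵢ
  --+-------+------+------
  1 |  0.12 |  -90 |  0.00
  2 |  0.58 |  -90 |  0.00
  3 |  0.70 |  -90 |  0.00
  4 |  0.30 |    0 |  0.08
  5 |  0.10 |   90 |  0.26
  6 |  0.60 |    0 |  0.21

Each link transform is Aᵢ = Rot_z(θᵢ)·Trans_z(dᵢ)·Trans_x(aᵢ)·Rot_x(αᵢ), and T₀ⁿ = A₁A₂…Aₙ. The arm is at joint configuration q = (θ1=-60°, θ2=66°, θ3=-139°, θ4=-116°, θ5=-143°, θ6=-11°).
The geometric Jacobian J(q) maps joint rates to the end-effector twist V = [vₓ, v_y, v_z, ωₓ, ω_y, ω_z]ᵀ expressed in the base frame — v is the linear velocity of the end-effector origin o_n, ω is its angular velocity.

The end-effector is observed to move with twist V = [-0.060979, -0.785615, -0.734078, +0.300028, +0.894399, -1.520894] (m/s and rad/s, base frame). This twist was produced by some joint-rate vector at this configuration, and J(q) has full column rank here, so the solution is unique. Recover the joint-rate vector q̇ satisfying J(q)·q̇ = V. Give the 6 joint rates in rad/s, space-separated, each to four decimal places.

-0.9680 0.7040 0.7590 0.3710 -0.2040 -0.1910

o_n = [0.8262, -0.2467, -0.0399]
J₁: ẑ×o_n = [0.2467, 0.8262, -0.0000], ω = ẑ
J2: z=[0.8660, 0.5000, 0.0000] o=[0.0600, -0.1039, 0.0000] → [-0.0199, 0.0345, -0.5068, 0.8660, 0.5000, 0.0000]
J3: z=[-0.4568, 0.7912, -0.4067] o=[0.1780, -0.3082, -0.5299] → [0.4127, -0.0399, -0.5410, -0.4568, 0.7912, -0.4067]
J4: z=[0.7870, 0.1463, -0.5993] o=[0.4682, 0.1075, -0.0472] → [-0.2112, -0.2203, -0.3311, 0.7870, 0.1463, -0.5993]
J5: z=[0.7870, 0.1463, -0.5993] o=[0.3535, 0.2544, -0.2955] → [-0.2630, -0.4845, -0.4635, 0.7870, 0.1463, -0.5993]
J6: z=[0.4942, 0.4320, 0.7544] o=[0.5950, 0.2034, -0.4246] → [0.5058, -0.0157, -0.3223, 0.4942, 0.4320, 0.7544]
q̇ = J⁺·V = [-0.9680, 0.7040, 0.7590, 0.3710, -0.2040, -0.1910]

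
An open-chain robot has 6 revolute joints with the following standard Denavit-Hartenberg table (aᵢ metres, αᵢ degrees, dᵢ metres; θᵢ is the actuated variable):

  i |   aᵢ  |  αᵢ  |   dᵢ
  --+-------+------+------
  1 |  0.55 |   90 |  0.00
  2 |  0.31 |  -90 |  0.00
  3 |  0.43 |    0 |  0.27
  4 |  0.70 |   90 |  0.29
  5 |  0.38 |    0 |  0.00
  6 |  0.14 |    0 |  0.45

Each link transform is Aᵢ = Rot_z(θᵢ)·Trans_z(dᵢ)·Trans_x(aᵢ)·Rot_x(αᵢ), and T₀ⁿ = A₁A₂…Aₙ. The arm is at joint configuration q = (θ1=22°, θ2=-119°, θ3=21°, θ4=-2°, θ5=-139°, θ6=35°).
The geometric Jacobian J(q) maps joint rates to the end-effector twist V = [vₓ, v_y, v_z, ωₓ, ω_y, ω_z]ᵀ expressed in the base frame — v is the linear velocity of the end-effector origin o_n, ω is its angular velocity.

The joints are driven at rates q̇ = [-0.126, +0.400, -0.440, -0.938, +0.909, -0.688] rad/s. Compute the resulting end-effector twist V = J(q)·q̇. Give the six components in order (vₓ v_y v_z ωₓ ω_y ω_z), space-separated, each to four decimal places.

0.5398 -0.6485 0.0477 -0.9217 -1.0292 0.4791

o_n = [0.1603, -0.0947, -1.1489]
J₁: ẑ×o_n = [0.0947, 0.1603, -0.0000], ω = ẑ
J2: z=[0.3746, -0.9272, 0.0000] o=[0.5100, 0.2060, 0.0000] → [1.0652, 0.4304, -0.4369, 0.3746, -0.9272, 0.0000]
J3: z=[0.8109, 0.3276, -0.4848] o=[0.3706, 0.1497, -0.2711] → [-0.4061, 0.8137, -0.1293, 0.8109, 0.3276, -0.4848]
J4: z=[0.8109, 0.3276, -0.4848] o=[0.3514, 0.3082, -0.7531] → [-0.3250, 0.4136, -0.2641, 0.8109, 0.3276, -0.4848]
J5: z=[0.2079, -0.9358, -0.2847] o=[0.2037, 0.4943, -1.4726] → [-0.4707, -0.0549, -0.1630, 0.2079, -0.9358, -0.2847]
J6: z=[0.2079, -0.9358, -0.2847] o=[0.1584, 0.3753, -1.1146] → [-0.1018, 0.0066, -0.0959, 0.2079, -0.9358, -0.2847]
V = J·q̇ = [0.5398, -0.6485, 0.0477, -0.9217, -1.0292, 0.4791]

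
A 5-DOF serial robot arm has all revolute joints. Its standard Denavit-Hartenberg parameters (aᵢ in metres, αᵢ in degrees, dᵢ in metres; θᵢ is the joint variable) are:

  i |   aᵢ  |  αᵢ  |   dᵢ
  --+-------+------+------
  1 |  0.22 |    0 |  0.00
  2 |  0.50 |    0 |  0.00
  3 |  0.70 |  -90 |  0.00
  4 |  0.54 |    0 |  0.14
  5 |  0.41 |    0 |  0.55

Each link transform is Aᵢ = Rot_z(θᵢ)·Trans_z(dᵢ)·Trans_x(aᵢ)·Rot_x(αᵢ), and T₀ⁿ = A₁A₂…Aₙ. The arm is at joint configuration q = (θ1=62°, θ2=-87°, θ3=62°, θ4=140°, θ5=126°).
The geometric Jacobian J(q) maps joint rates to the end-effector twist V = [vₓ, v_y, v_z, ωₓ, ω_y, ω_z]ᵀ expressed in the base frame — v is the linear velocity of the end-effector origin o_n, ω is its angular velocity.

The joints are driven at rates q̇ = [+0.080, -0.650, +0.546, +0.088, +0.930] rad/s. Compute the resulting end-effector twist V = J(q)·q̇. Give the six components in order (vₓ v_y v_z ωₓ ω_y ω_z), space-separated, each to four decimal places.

o_n = [0.3470, 0.6891, 0.0619]
J₁: ẑ×o_n = [-0.6891, 0.3470, 0.0000], ω = ẑ
J2: z=[0.0000, 0.0000, 1.0000] o=[0.1033, 0.1942, 0.0000] → [-0.4949, 0.2437, 0.0000, 0.0000, 0.0000, 1.0000]
J3: z=[0.0000, 0.0000, 1.0000] o=[0.5564, -0.0171, 0.0000] → [-0.7062, -0.2094, 0.0000, 0.0000, 0.0000, 1.0000]
J4: z=[-0.6018, 0.7986, 0.0000] o=[1.1155, 0.4042, 0.0000] → [0.0494, 0.0372, 0.4423, -0.6018, 0.7986, 0.0000]
J5: z=[-0.6018, 0.7986, 0.0000] o=[0.7009, 0.2671, -0.3471] → [0.3266, 0.2461, 0.0286, -0.6018, 0.7986, 0.0000]
V = J·q̇ = [0.1891, -0.0128, 0.0655, -0.6126, 0.8130, -0.0240]

0.1891 -0.0128 0.0655 -0.6126 0.8130 -0.0240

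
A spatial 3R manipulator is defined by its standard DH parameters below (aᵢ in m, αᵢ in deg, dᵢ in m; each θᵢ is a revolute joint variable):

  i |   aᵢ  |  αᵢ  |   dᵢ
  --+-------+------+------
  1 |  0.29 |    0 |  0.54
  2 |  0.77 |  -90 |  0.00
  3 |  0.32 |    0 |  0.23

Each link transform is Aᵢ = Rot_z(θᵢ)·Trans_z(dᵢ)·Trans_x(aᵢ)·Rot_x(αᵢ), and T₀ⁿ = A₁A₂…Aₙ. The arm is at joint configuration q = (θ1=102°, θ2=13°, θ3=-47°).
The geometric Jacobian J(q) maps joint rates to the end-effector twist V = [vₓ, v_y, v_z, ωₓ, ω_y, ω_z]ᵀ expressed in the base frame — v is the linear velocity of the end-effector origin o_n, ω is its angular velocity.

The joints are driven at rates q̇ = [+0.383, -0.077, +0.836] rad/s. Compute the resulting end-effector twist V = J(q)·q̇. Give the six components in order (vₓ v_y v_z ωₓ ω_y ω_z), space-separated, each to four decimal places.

o_n = [-0.6864, 1.0821, 0.7740]
J₁: ẑ×o_n = [-1.0821, -0.6864, 0.0000], ω = ẑ
J2: z=[0.0000, 0.0000, 1.0000] o=[-0.0603, 0.2837, 0.5400] → [-0.7984, -0.6261, 0.0000, 0.0000, 0.0000, 1.0000]
J3: z=[-0.9063, -0.4226, 0.0000] o=[-0.3857, 0.9815, 0.5400] → [-0.0989, 0.2121, -0.2182, -0.9063, -0.4226, 0.0000]
V = J·q̇ = [-0.4357, -0.0374, -0.1824, -0.7577, -0.3533, 0.3060]

-0.4357 -0.0374 -0.1824 -0.7577 -0.3533 0.3060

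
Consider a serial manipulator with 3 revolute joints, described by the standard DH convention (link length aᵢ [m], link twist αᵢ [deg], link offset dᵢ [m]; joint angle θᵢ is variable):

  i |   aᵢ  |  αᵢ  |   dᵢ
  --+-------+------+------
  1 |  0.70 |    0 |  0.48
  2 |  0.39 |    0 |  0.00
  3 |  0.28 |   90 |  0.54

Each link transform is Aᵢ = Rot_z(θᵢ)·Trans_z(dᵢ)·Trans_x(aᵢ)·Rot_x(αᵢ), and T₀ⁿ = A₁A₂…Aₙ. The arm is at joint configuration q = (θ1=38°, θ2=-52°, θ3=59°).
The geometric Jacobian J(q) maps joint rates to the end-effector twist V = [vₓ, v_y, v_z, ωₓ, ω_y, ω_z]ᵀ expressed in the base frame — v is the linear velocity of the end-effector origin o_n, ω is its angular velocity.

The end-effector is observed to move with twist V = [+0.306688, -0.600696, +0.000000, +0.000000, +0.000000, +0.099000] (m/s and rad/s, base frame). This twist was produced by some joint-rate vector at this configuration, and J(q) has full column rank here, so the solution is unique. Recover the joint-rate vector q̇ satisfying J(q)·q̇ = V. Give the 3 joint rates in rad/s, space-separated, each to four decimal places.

o_n = [1.1280, 0.5346, 1.0200]
J₁: ẑ×o_n = [-0.5346, 1.1280, 0.0000], ω = ẑ
J2: z=[0.0000, 0.0000, 1.0000] o=[0.5516, 0.4310, 0.4800] → [-0.1036, 0.5764, 0.0000, 0.0000, 0.0000, 1.0000]
J3: z=[0.0000, 0.0000, 1.0000] o=[0.9300, 0.3366, 0.4800] → [-0.1980, 0.1980, 0.0000, 0.0000, 0.0000, 1.0000]
q̇ = J⁺·V = [-0.8460, 0.4400, 0.5050]

-0.8460 0.4400 0.5050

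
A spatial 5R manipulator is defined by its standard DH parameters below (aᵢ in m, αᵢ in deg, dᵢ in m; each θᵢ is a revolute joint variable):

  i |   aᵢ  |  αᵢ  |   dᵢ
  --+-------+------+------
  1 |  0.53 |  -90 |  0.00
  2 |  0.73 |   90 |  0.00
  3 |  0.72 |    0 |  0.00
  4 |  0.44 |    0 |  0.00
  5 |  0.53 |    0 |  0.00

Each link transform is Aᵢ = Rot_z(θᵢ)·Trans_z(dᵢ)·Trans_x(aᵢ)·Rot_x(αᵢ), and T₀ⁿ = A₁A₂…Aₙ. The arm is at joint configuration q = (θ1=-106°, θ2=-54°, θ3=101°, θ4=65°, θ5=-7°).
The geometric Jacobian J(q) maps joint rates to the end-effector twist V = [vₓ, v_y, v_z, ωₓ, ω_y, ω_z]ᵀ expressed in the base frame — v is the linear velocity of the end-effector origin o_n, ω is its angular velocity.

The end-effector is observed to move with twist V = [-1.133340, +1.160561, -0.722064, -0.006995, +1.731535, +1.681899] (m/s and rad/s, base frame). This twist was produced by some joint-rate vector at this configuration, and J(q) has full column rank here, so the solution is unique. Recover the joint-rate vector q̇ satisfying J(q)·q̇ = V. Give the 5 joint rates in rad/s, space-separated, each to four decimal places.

0.4740 -0.4840 0.3700 0.8040 0.8810

o_n = [0.8715, -0.6000, -0.2663]
J₁: ẑ×o_n = [0.6000, 0.8715, -0.0000], ω = ẑ
J2: z=[0.9613, -0.2756, 0.0000] o=[-0.1461, -0.5095, 0.0000] → [0.0734, 0.2559, 0.1934, 0.9613, -0.2756, 0.0000]
J3: z=[0.2230, 0.7777, 0.5878] o=[-0.2644, -0.9219, 0.5906] → [-0.8556, 0.8587, -0.8116, 0.2230, 0.7777, 0.5878]
J4: z=[0.2230, 0.7777, 0.5878] o=[0.4373, -1.0391, 0.4794] → [-0.8380, 0.4215, -0.2398, 0.2230, 0.7777, 0.5878]
J5: z=[0.2230, 0.7777, 0.5878] o=[0.6088, -0.8272, 0.1340] → [-0.4449, 0.2437, -0.1537, 0.2230, 0.7777, 0.5878]
q̇ = J⁺·V = [0.4740, -0.4840, 0.3700, 0.8040, 0.8810]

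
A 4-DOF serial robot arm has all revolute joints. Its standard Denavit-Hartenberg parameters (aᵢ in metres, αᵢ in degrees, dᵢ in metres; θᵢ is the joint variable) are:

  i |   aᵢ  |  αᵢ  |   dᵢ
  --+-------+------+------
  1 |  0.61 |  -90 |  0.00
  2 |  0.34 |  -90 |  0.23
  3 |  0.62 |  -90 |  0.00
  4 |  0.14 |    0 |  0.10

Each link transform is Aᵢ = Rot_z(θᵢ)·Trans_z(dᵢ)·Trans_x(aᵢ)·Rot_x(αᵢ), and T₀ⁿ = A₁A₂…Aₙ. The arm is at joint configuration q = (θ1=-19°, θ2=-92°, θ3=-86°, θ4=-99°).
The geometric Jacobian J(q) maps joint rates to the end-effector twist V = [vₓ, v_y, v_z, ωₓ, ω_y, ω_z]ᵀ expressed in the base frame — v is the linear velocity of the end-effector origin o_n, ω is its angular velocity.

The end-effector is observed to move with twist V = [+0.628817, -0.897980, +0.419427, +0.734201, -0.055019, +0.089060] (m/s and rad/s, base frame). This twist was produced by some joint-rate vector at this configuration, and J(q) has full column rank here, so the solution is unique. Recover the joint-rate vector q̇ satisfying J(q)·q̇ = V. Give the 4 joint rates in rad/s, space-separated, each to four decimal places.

-0.9230 0.2560 0.7470 0.9890

o_n = [0.9584, 0.5369, 0.4860]
J₁: ẑ×o_n = [-0.5369, 0.9584, 0.0000], ω = ẑ
J2: z=[0.3256, 0.9455, 0.0000] o=[0.5768, -0.1986, 0.0000] → [0.4595, -0.1582, -0.1214, 0.3256, 0.9455, 0.0000]
J3: z=[0.9449, -0.3254, 0.0349] o=[0.6404, 0.0227, 0.3398] → [-0.0655, -0.1271, 0.5893, 0.9449, -0.3254, 0.0349]
J4: z=[-0.0556, -0.0546, 0.9970] o=[0.8404, 0.6080, 0.3830] → [0.0653, 0.1234, 0.0104, -0.0556, -0.0546, 0.9970]
q̇ = J⁺·V = [-0.9230, 0.2560, 0.7470, 0.9890]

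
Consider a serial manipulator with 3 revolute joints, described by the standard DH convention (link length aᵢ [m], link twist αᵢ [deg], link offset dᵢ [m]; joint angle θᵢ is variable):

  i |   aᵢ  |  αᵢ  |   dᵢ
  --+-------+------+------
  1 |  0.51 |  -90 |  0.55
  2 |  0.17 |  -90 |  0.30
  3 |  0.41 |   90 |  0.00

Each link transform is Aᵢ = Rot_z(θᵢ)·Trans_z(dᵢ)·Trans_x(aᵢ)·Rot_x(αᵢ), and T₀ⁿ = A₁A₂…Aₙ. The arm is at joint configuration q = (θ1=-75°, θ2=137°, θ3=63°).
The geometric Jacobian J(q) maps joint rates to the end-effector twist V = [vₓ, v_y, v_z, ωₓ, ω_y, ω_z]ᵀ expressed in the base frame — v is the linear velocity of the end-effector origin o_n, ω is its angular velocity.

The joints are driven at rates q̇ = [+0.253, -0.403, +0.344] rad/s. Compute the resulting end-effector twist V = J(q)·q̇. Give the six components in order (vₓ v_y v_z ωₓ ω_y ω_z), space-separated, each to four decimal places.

0.0525 -0.1995 -0.0193 -0.4500 0.1223 0.5046

o_n = [0.0015, -0.2579, 0.3071]
J₁: ẑ×o_n = [0.2579, 0.0015, -0.0000], ω = ẑ
J2: z=[0.9659, 0.2588, 0.0000] o=[0.1320, -0.4926, 0.5500] → [-0.0629, 0.2346, 0.2605, 0.9659, 0.2588, 0.0000]
J3: z=[-0.1765, 0.6588, 0.7314] o=[0.3896, -0.2949, 0.4341] → [-0.1106, -0.3062, 0.2491, -0.1765, 0.6588, 0.7314]
V = J·q̇ = [0.0525, -0.1995, -0.0193, -0.4500, 0.1223, 0.5046]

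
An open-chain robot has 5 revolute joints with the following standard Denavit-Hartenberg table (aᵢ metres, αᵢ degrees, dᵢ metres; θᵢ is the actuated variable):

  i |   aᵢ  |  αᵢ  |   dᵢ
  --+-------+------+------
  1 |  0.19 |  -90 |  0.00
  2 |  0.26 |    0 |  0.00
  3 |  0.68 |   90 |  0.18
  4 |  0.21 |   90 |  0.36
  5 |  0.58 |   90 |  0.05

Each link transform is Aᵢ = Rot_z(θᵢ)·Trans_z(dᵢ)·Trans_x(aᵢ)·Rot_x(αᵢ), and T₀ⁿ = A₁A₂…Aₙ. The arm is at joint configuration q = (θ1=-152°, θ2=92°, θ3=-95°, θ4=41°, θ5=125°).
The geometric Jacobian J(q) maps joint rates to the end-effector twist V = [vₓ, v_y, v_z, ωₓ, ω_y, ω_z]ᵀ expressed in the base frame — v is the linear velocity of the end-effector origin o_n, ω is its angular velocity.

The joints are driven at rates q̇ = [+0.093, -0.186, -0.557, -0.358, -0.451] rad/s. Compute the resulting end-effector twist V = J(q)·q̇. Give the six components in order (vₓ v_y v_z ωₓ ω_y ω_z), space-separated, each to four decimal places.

0.5415 0.0248 0.5821 0.0553 0.4854 -0.2800

o_n = [-0.6390, -0.4097, 0.6066]
J₁: ẑ×o_n = [0.4097, -0.6390, 0.0000], ω = ẑ
J2: z=[0.4695, -0.8829, 0.0000] o=[-0.1678, -0.0892, 0.0000] → [-0.5356, -0.2848, -0.5666, 0.4695, -0.8829, 0.0000]
J3: z=[0.4695, -0.8829, 0.0000] o=[-0.1597, -0.0849, -0.2598] → [-0.7650, -0.4068, -0.5757, 0.4695, -0.8829, 0.0000]
J4: z=[0.0462, 0.0246, 0.9986] o=[-0.6748, -0.5627, -0.2243] → [-0.1323, -0.0026, 0.0062, 0.0462, 0.0246, 0.9986]
J5: z=[-0.9328, 0.3588, 0.0343] o=[-0.7333, -0.7498, 0.1435] → [0.1545, 0.4351, -0.3510, -0.9328, 0.3588, 0.0343]
V = J·q̇ = [0.5415, 0.0248, 0.5821, 0.0553, 0.4854, -0.2800]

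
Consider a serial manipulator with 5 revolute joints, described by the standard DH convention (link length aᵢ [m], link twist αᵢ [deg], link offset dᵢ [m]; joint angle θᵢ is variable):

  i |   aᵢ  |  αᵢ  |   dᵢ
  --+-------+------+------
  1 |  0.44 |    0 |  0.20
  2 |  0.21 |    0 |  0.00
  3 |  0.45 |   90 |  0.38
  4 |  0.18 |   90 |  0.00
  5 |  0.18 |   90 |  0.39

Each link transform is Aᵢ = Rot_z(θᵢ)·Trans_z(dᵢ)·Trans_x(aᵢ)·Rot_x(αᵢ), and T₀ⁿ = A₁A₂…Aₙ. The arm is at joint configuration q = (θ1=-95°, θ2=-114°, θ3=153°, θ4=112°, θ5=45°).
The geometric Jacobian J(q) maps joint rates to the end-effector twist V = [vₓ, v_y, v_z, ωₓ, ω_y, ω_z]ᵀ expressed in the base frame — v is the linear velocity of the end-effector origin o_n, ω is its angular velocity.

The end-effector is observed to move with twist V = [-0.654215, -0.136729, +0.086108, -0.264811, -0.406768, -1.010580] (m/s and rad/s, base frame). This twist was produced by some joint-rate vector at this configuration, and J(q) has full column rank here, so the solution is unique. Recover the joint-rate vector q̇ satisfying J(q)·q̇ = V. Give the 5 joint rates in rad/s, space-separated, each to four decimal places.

0.3380 -0.5980 -0.8270 0.4470 0.2040

o_n = [0.0619, -0.9851, 1.0110]
J₁: ẑ×o_n = [0.9851, 0.0619, -0.0000], ω = ẑ
J2: z=[0.0000, 0.0000, 1.0000] o=[-0.0383, -0.4383, 0.2000] → [0.5468, 0.1003, -0.0000, 0.0000, 0.0000, 1.0000]
J3: z=[0.0000, 0.0000, 1.0000] o=[-0.2220, -0.3365, 0.2000] → [0.6486, 0.2840, -0.0000, 0.0000, 0.0000, 1.0000]
J4: z=[-0.8290, -0.5592, 0.0000] o=[0.0296, -0.7096, 0.5800] → [-0.2410, 0.3573, 0.2465, -0.8290, -0.5592, 0.0000]
J5: z=[0.5185, -0.7687, 0.3746] o=[-0.0081, -0.6537, 0.7469] → [-0.0789, -0.1107, -0.1180, 0.5185, -0.7687, 0.3746]
q̇ = J⁺·V = [0.3380, -0.5980, -0.8270, 0.4470, 0.2040]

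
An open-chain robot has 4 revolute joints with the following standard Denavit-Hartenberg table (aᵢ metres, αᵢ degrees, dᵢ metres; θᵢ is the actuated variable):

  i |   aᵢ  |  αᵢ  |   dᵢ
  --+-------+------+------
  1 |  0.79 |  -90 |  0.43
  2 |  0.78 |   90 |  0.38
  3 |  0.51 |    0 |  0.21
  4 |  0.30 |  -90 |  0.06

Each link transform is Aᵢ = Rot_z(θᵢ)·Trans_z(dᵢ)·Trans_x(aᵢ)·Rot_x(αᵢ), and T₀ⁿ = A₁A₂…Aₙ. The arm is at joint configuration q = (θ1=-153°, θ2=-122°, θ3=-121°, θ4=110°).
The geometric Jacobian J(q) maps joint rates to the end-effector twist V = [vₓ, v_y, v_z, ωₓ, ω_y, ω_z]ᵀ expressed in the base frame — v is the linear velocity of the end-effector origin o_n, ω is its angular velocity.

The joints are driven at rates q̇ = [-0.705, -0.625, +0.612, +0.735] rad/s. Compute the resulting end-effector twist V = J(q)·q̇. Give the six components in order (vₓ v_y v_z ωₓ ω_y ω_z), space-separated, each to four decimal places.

o_n = [-0.1685, 0.0425, 0.9754]
J₁: ẑ×o_n = [-0.0425, -0.1685, 0.0000], ω = ẑ
J2: z=[0.4540, -0.8910, 0.0000] o=[-0.7039, -0.3587, 0.4300] → [-0.4859, -0.2476, 0.6592, 0.4540, -0.8910, 0.0000]
J3: z=[0.7556, 0.3850, -0.5299] o=[-0.1631, -0.5096, 1.0915] → [0.2479, 0.0906, 0.4193, 0.7556, 0.3850, -0.5299]
J4: z=[0.7556, 0.3850, -0.5299] o=[-0.3269, -0.1024, 0.7574] → [0.1607, -0.2486, 0.0485, 0.7556, 0.3850, -0.5299]
V = J·q̇ = [0.6035, 0.1463, -0.1197, 0.7341, 1.0755, -1.4188]

0.6035 0.1463 -0.1197 0.7341 1.0755 -1.4188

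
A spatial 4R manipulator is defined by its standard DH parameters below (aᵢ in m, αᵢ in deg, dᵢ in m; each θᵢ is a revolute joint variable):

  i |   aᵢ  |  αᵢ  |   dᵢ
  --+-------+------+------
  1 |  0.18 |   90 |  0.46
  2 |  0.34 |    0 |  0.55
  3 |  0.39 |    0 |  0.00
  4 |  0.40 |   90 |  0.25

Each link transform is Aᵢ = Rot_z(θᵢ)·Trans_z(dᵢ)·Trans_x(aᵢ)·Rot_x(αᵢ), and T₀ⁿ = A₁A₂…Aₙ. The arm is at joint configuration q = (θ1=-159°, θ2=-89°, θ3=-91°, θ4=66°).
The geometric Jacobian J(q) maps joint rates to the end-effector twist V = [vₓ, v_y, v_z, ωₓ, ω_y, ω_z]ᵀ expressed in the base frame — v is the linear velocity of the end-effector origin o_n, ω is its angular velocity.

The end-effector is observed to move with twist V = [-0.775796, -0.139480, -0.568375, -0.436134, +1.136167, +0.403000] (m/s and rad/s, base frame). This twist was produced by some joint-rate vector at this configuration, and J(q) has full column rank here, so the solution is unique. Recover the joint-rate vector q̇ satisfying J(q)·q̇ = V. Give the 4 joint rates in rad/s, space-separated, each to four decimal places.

o_n = [0.0557, 0.8783, -0.2454]
J₁: ẑ×o_n = [-0.8783, 0.0557, 0.0000], ω = ẑ
J2: z=[-0.3584, 0.9336, 0.0000] o=[-0.1680, -0.0645, 0.4600] → [-0.6585, -0.2528, -0.5468, -0.3584, 0.9336, 0.0000]
J3: z=[-0.3584, 0.9336, 0.0000] o=[-0.3707, 0.4468, 0.1201] → [-0.3411, -0.1310, -0.5527, -0.3584, 0.9336, 0.0000]
J4: z=[-0.3584, 0.9336, 0.0000] o=[-0.0066, 0.5866, 0.1201] → [-0.3411, -0.1310, -0.1627, -0.3584, 0.9336, 0.0000]
q̇ = J⁺·V = [0.4030, 0.0210, 0.9290, 0.2670]

0.4030 0.0210 0.9290 0.2670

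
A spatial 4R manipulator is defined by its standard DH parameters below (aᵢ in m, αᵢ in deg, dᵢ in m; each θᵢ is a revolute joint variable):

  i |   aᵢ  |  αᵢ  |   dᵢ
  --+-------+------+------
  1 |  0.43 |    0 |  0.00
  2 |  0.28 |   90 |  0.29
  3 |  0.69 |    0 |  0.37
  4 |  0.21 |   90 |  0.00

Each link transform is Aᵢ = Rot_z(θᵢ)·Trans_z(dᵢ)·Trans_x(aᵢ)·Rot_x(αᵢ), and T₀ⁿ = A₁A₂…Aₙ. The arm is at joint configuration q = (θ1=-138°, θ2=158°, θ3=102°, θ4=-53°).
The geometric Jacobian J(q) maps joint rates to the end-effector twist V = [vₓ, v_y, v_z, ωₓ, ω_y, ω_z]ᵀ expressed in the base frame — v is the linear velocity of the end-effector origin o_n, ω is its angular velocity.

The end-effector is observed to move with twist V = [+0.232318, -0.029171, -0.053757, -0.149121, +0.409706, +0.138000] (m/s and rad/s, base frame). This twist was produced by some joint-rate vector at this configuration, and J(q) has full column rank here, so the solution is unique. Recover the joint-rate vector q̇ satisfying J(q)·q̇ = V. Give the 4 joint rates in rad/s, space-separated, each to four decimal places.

o_n = [0.0648, -0.5416, 1.1234]
J₁: ẑ×o_n = [0.5416, 0.0648, -0.0000], ω = ẑ
J2: z=[0.0000, 0.0000, 1.0000] o=[-0.3196, -0.2877, 0.0000] → [0.2539, 0.3843, -0.0000, 0.0000, 0.0000, 1.0000]
J3: z=[0.3420, -0.9397, 0.0000] o=[-0.0564, -0.1920, 0.2900] → [-0.7832, -0.2850, -0.0057, 0.3420, -0.9397, 0.0000]
J4: z=[0.3420, -0.9397, 0.0000] o=[-0.0647, -0.5887, 0.9649] → [-0.1489, -0.0542, 0.1378, 0.3420, -0.9397, 0.0000]
q̇ = J⁺·V = [0.3630, -0.2250, -0.0440, -0.3920]

0.3630 -0.2250 -0.0440 -0.3920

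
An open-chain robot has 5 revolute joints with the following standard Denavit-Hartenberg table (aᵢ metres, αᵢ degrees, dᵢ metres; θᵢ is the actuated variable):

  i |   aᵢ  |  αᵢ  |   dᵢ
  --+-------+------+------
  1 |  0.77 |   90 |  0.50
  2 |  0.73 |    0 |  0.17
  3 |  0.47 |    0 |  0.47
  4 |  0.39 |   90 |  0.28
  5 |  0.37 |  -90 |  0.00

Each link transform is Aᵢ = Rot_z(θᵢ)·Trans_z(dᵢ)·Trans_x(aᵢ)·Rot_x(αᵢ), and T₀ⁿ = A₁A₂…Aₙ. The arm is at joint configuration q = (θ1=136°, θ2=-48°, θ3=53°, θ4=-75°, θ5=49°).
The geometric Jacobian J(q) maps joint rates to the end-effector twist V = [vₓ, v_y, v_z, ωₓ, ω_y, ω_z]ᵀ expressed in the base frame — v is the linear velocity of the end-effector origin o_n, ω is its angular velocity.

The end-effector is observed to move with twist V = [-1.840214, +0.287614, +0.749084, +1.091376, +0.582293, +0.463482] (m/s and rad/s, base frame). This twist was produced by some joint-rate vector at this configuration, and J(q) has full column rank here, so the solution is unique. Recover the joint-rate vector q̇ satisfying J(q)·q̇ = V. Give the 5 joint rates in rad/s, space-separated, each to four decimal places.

o_n = [-0.5647, 2.2124, -0.5961]
J₁: ẑ×o_n = [-2.2124, -0.5647, 0.0000], ω = ẑ
J2: z=[0.6947, 0.7193, 0.0000] o=[-0.5539, 0.5349, 0.5000] → [-0.7885, 0.7614, 1.1731, 0.6947, 0.7193, 0.0000]
J3: z=[0.6947, 0.7193, 0.0000] o=[-0.7872, 0.9965, -0.0425] → [-0.3982, 0.3846, 0.6846, 0.6947, 0.7193, 0.0000]
J4: z=[0.6947, 0.7193, 0.0000] o=[-0.7975, 1.6598, -0.0015] → [-0.4277, 0.4130, 0.2164, 0.6947, 0.7193, 0.0000]
J5: z=[0.6760, -0.6528, -0.3420] o=[-0.6989, 1.9539, -0.3680] → [0.2373, 0.1083, 0.2624, 0.6760, -0.6528, -0.3420]
q̇ = J⁺·V = [0.6020, 0.2980, 0.2200, 0.6590, 0.4050]

0.6020 0.2980 0.2200 0.6590 0.4050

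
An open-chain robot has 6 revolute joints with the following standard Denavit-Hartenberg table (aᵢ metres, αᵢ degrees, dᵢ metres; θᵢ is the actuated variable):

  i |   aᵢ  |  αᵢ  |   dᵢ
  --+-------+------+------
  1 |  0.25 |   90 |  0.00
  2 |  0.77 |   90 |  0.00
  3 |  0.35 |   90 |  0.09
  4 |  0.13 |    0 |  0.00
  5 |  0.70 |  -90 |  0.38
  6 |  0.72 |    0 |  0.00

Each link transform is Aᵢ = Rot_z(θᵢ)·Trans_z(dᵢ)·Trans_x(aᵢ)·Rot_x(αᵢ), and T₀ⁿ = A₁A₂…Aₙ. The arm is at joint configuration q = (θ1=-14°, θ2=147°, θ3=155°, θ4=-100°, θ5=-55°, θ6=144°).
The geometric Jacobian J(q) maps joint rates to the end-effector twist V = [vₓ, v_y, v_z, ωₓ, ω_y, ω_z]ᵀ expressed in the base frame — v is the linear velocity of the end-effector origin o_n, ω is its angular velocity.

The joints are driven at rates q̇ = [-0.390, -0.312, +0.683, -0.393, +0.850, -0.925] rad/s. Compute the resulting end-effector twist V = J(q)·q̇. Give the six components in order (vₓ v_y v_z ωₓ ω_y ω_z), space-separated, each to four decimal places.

0.0910 0.9056 0.0317 0.3737 -0.0282 1.1841

o_n = [-0.2657, 0.0104, 0.2268]
J₁: ẑ×o_n = [-0.0104, -0.2657, 0.0000], ω = ẑ
J2: z=[-0.2419, -0.9703, 0.0000] o=[0.2426, -0.0605, 0.0000] → [-0.2201, 0.0549, -0.5103, -0.2419, -0.9703, 0.0000]
J3: z=[0.5285, -0.1318, 0.8387] o=[-0.3840, 0.0957, 0.4194] → [0.0970, 0.2010, -0.0295, 0.5285, -0.1318, 0.8387]
J4: z=[-0.5632, -0.7936, 0.2302] o=[-0.1141, -0.1240, 0.3221] → [0.0447, -0.0885, -0.1960, -0.5632, -0.7936, 0.2302]
J5: z=[-0.5632, -0.7936, 0.2302] o=[-0.1961, -0.0937, 0.2259] → [-0.0247, -0.0155, -0.1138, -0.5632, -0.7936, 0.2302]
J6: z=[-0.2105, -0.1316, -0.9687] o=[-0.9695, 0.0205, 0.3784] → [0.0101, -0.7137, 0.0947, -0.2105, -0.1316, -0.9687]
V = J·q̇ = [0.0910, 0.9056, 0.0317, 0.3737, -0.0282, 1.1841]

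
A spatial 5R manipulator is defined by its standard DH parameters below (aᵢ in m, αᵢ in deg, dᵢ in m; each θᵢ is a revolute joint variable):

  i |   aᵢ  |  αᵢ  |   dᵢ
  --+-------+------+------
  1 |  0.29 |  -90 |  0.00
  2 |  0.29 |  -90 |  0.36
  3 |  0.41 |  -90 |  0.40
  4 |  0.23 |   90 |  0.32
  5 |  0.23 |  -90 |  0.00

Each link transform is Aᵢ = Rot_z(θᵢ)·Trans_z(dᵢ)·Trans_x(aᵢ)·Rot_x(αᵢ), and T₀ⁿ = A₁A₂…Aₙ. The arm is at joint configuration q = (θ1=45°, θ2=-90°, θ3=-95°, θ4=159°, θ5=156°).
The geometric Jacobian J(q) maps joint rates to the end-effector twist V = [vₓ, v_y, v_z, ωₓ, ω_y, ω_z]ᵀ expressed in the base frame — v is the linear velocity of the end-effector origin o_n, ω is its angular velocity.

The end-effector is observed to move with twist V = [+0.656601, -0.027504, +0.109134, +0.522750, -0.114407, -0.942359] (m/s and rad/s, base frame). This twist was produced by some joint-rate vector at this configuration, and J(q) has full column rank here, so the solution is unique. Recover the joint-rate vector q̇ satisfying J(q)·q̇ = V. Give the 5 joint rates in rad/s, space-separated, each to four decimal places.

-0.7900 -0.2300 -0.2490 -0.1710 -0.5760

o_n = [-0.0729, 1.0386, 0.6679]
J₁: ẑ×o_n = [-1.0386, -0.0729, 0.0000], ω = ẑ
J2: z=[-0.7071, 0.7071, 0.0000] o=[0.2051, 0.2051, 0.0000] → [0.4722, 0.4722, -0.3929, -0.7071, 0.7071, 0.0000]
J3: z=[0.7071, 0.7071, -0.0000] o=[-0.0495, 0.4596, 0.2900] → [0.2672, -0.2672, 0.4260, 0.7071, 0.7071, -0.0000]
J4: z=[-0.0616, 0.0616, 0.9962] o=[-0.0555, 1.0313, 0.2543] → [0.0181, 0.0081, 0.0006, -0.0616, 0.0616, 0.9962]
J5: z=[-0.9126, -0.4077, -0.0312] o=[0.0178, 0.8415, 0.5918] → [-0.0249, 0.0723, -0.2169, -0.9126, -0.4077, -0.0312]
q̇ = J⁺·V = [-0.7900, -0.2300, -0.2490, -0.1710, -0.5760]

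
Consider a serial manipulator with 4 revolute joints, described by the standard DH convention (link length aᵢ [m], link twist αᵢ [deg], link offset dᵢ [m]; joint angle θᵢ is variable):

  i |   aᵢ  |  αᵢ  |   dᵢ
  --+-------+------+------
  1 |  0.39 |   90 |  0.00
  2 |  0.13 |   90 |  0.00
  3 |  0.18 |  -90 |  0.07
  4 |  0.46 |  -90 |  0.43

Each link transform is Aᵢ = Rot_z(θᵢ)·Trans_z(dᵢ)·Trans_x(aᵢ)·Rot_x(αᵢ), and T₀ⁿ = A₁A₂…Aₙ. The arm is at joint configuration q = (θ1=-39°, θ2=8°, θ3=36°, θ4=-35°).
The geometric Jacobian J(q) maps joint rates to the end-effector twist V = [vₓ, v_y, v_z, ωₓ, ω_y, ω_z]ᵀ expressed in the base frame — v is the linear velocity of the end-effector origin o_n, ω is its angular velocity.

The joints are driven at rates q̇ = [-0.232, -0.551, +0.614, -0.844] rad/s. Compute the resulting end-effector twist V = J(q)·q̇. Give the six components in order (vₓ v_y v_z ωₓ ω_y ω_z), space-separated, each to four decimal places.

-0.7722 0.4103 -0.6021 1.2247 0.5959 -0.7710

o_n = [0.1665, -1.0036, -0.2850]
J₁: ẑ×o_n = [1.0036, 0.1665, -0.0000], ω = ẑ
J2: z=[-0.6293, -0.7771, 0.0000] o=[0.3031, -0.2454, 0.0000] → [0.2215, -0.1793, 0.3710, -0.6293, -0.7771, 0.0000]
J3: z=[0.1082, -0.0876, -0.9903] o=[0.4031, -0.3265, 0.0181] → [-0.6440, 0.2671, -0.0940, 0.1082, -0.0876, -0.9903]
J4: z=[-0.9615, -0.2624, -0.0818] o=[0.4562, -0.5056, -0.0310] → [0.0259, -0.2205, 0.4029, -0.9615, -0.2624, -0.0818]
V = J·q̇ = [-0.7722, 0.4103, -0.6021, 1.2247, 0.5959, -0.7710]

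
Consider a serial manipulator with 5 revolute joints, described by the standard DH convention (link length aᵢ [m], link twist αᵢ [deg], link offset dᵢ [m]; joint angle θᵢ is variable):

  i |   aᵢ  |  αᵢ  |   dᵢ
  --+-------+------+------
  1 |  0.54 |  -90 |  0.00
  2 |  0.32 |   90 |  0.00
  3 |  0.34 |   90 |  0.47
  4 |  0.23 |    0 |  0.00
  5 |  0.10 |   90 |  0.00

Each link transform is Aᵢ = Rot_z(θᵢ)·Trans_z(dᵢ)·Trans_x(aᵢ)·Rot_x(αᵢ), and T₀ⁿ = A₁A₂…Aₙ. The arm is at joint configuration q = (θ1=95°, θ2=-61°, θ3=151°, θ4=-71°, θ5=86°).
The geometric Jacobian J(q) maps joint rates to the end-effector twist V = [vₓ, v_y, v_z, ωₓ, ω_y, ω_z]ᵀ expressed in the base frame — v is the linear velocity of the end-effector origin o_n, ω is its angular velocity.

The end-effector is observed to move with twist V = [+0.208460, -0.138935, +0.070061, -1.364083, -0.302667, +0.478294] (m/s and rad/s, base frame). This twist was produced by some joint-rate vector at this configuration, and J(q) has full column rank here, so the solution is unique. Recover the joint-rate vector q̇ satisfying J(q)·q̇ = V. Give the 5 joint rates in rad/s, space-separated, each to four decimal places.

o_n = [-0.2675, 0.2123, 0.0236]
J₁: ẑ×o_n = [-0.2123, -0.2675, 0.0000], ω = ẑ
J2: z=[-0.9962, -0.0872, 0.0000] o=[-0.0471, 0.5379, 0.0000] → [-0.0021, 0.0235, 0.3052, -0.9962, -0.0872, 0.0000]
J3: z=[0.0762, -0.8713, 0.4848] o=[-0.0606, 0.6925, 0.2799] → [0.4561, -0.0808, -0.2169, 0.0762, -0.8713, 0.4848]
J4: z=[-0.8918, 0.1579, 0.4240] o=[-0.1764, 0.1250, 0.2477] → [-0.0724, -0.2384, -0.0634, -0.8918, 0.1579, 0.4240]
J5: z=[-0.8918, 0.1579, 0.4240] o=[-0.2264, 0.2797, 0.0849] → [0.0189, -0.0721, 0.0666, -0.8918, 0.1579, 0.4240]
q̇ = J⁺·V = [-0.1390, 0.5710, 0.4590, 0.5130, 0.4180]

-0.1390 0.5710 0.4590 0.5130 0.4180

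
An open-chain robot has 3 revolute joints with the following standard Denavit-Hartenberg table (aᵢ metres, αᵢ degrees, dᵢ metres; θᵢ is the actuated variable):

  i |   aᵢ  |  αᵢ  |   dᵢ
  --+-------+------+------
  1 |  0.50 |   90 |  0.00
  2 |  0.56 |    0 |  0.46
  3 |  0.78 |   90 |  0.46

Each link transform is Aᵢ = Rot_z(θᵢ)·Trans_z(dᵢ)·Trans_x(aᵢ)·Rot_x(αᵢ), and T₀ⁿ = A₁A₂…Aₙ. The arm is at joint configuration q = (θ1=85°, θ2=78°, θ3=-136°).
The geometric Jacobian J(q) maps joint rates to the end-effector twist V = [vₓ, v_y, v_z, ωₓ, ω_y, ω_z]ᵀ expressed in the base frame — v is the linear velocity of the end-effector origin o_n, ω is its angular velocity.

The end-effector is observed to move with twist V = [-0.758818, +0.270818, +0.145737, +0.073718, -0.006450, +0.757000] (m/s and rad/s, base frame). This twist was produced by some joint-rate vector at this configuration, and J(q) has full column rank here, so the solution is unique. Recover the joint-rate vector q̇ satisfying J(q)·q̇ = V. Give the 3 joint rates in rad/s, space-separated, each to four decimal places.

o_n = [1.0062, 0.9457, -0.1137]
J₁: ẑ×o_n = [-0.9457, 1.0062, 0.0000], ω = ẑ
J2: z=[0.9962, -0.0872, 0.0000] o=[0.0436, 0.4981, 0.0000] → [0.0099, 0.1133, 0.5298, 0.9962, -0.0872, 0.0000]
J3: z=[0.9962, -0.0872, 0.0000] o=[0.5120, 0.5740, 0.5478] → [0.0577, 0.6590, 0.4133, 0.9962, -0.0872, 0.0000]
q̇ = J⁺·V = [0.7570, 0.9890, -0.9150]

0.7570 0.9890 -0.9150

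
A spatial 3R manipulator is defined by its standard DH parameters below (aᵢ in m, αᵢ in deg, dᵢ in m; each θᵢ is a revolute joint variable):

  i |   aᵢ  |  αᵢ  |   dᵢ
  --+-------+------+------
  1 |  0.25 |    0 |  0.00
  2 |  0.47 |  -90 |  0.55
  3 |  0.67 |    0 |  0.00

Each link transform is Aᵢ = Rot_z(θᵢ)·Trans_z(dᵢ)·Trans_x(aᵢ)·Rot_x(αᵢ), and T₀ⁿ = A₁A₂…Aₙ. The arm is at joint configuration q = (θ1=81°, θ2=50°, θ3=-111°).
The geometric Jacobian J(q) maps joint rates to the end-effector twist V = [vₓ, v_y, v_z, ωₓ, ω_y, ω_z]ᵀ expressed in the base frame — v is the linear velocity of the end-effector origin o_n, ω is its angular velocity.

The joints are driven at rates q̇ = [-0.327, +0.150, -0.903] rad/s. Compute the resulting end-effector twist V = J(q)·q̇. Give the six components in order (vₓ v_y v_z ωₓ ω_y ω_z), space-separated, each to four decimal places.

0.4820 -0.4124 -0.2168 0.6815 0.5924 -0.1770

o_n = [-0.1117, 0.4204, 1.1755]
J₁: ẑ×o_n = [-0.4204, -0.1117, 0.0000], ω = ẑ
J2: z=[0.0000, 0.0000, 1.0000] o=[0.0391, 0.2469, 0.0000] → [-0.1735, -0.1508, 0.0000, 0.0000, 0.0000, 1.0000]
J3: z=[-0.7547, -0.6561, 0.0000] o=[-0.2692, 0.6016, 0.5500] → [-0.4104, 0.4721, 0.2401, -0.7547, -0.6561, 0.0000]
V = J·q̇ = [0.4820, -0.4124, -0.2168, 0.6815, 0.5924, -0.1770]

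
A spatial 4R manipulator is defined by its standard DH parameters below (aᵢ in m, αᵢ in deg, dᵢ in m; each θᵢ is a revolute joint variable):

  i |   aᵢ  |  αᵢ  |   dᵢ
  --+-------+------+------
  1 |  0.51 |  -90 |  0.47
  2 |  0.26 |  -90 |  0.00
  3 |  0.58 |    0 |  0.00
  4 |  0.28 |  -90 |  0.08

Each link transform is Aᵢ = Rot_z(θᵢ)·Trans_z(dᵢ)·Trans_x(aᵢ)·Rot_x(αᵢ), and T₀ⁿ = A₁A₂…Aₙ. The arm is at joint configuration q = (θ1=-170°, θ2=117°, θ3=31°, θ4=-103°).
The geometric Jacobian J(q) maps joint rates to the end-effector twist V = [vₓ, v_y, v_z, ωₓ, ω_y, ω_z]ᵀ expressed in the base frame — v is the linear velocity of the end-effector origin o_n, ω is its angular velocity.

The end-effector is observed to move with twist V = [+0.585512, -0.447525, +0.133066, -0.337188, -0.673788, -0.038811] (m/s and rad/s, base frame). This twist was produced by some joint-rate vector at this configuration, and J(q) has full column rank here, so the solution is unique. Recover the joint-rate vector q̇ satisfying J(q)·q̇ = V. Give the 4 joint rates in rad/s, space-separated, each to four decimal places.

o_n = [-0.0605, 0.0223, -0.2454]
J₁: ẑ×o_n = [-0.0223, -0.0605, 0.0000], ω = ẑ
J2: z=[0.1736, -0.9848, 0.0000] o=[-0.5023, -0.0886, 0.4700] → [0.7045, 0.1242, 0.4543, 0.1736, -0.9848, 0.0000]
J3: z=[0.8775, 0.1547, 0.4540] o=[-0.3860, -0.0681, 0.2383] → [-0.1159, 0.5723, 0.0289, 0.8775, 0.1547, 0.4540]
J4: z=[0.8775, 0.1547, 0.4540] o=[-0.2156, 0.2653, -0.2046] → [0.1040, 0.1062, -0.2373, 0.8775, 0.1547, 0.4540]
q̇ = J⁺·V = [0.1900, 0.6050, -0.9820, 0.4780]

0.1900 0.6050 -0.9820 0.4780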